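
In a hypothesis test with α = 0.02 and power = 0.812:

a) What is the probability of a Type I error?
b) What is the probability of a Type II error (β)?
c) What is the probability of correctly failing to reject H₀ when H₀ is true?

Answer: a) 0.02, b) 0.188, c) 0.98

Derivation:
a) Type I error probability = α = 0.02
b) Power = P(reject H₀ | H₁ true) = 1 - β = 0.812, so Type II error probability = β = 1 - Power = 0.188
c) P(fail to reject H₀ | H₀ true) = 1 - α = 0.98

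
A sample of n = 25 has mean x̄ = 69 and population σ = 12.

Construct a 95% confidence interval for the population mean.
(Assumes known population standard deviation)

Answer: (64.2960, 73.7040)

Derivation:
Confidence level: 95%, α = 0.05
z_0.025 = 1.960
SE = σ/√n = 12/√25 = 2.4000
Margin of error = 1.960 × 2.4000 = 4.7040
CI: x̄ ± margin = 69 ± 4.7040
CI: (64.2960, 73.7040)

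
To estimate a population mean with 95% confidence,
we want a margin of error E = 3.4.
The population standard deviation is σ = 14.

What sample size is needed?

Answer: n = 66

Derivation:
z_0.025 = 1.960
n = (z×σ/E)² = (1.960×14/3.4)²
n = 65.1344
Round up: n = 66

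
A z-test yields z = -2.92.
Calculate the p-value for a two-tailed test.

Answer: p-value ≈ 0.0035

Derivation:
For z = -2.92:
p = 2×P(Z > |-2.92|) = 2×(1 - Φ(2.92)) = 0.0035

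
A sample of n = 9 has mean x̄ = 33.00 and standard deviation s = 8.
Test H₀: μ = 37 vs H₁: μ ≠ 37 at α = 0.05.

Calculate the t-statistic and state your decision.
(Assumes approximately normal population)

Answer: t = -1.5000, fail to reject H₀

Derivation:
df = n - 1 = 8
SE = s/√n = 8/√9 = 2.6667
t = (x̄ - μ₀)/SE = (33.00 - 37)/2.6667 = -1.5000
Critical value: t_{0.025,8} = ±2.306
p-value ≈ 0.1720
Decision: fail to reject H₀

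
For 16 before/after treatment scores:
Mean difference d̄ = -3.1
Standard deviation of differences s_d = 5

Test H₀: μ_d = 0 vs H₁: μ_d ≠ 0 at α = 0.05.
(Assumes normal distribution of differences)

df = n - 1 = 15
SE = s_d/√n = 5/√16 = 1.2500
t = d̄/SE = -3.1/1.2500 = -2.4800
Critical value: t_{0.025,15} = ±2.131
p-value ≈ 0.0255
Decision: reject H₀

Answer: t = -2.4800, reject H₀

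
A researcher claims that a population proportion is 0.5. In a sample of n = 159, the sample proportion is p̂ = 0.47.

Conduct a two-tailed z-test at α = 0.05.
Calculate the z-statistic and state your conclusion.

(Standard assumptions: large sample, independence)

Answer: z = -0.7566, fail to reject H₀

Derivation:
H₀: p = 0.5, H₁: p ≠ 0.5
Standard error: SE = √(p₀(1-p₀)/n) = √(0.5×0.5/159) = 0.039653
z-statistic: z = (p̂ - p₀)/SE = (0.47 - 0.5)/0.039653 = -0.7566
Critical value: z_0.025 = ±1.960
p-value = 0.4493
Decision: fail to reject H₀ at α = 0.05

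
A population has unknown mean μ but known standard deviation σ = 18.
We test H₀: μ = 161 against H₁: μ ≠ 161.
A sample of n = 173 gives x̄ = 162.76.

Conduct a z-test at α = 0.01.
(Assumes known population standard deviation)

Standard error: SE = σ/√n = 18/√173 = 1.3685
z-statistic: z = (x̄ - μ₀)/SE = (162.76 - 161)/1.3685 = 1.2861
Critical value: ±2.576
p-value = 0.1984
Decision: fail to reject H₀

Answer: z = 1.2861, fail to reject H₀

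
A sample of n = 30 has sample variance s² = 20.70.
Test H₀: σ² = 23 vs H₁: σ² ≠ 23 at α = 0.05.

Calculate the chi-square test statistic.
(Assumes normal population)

Answer: χ² = 26.1000, fail to reject H₀

Derivation:
df = n - 1 = 29
χ² = (n-1)s²/σ₀² = 29×20.70/23 = 26.1000
Critical values: χ²_{0.975,29} = 16.047, χ²_{0.025,29} = 45.722
Rejection region: χ² < 16.047 or χ² > 45.722
Decision: fail to reject H₀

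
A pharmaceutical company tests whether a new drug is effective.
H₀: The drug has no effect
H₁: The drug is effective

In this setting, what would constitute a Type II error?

A Type I error (probability α) occurs when we reject a true H₀.
A Type II error (probability β) occurs when we fail to reject a false H₀.

Answer: Failing to detect the drug's effect when it actually works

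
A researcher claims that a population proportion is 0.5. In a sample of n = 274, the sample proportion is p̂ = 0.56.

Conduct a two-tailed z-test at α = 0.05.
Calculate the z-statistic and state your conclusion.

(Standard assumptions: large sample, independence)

Answer: z = 1.9864, reject H₀

Derivation:
H₀: p = 0.5, H₁: p ≠ 0.5
Standard error: SE = √(p₀(1-p₀)/n) = √(0.5×0.5/274) = 0.030206
z-statistic: z = (p̂ - p₀)/SE = (0.56 - 0.5)/0.030206 = 1.9864
Critical value: z_0.025 = ±1.960
p-value = 0.0470
Decision: reject H₀ at α = 0.05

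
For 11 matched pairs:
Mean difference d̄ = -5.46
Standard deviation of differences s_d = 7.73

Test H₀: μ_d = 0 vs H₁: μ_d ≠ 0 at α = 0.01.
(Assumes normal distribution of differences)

df = n - 1 = 10
SE = s_d/√n = 7.73/√11 = 2.3307
t = d̄/SE = -5.46/2.3307 = -2.3426
Critical value: t_{0.005,10} = ±3.169
p-value ≈ 0.0412
Decision: fail to reject H₀

Answer: t = -2.3426, fail to reject H₀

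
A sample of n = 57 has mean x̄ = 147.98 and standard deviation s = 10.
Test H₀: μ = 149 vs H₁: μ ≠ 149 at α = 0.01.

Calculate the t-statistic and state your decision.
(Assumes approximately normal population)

Answer: t = -0.7701, fail to reject H₀

Derivation:
df = n - 1 = 56
SE = s/√n = 10/√57 = 1.3245
t = (x̄ - μ₀)/SE = (147.98 - 149)/1.3245 = -0.7701
Critical value: t_{0.005,56} = ±2.667
p-value ≈ 0.4445
Decision: fail to reject H₀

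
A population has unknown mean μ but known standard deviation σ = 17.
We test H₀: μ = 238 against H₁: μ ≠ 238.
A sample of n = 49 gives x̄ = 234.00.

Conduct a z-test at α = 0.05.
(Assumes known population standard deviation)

Answer: z = -1.6470, fail to reject H₀

Derivation:
Standard error: SE = σ/√n = 17/√49 = 2.4286
z-statistic: z = (x̄ - μ₀)/SE = (234.00 - 238)/2.4286 = -1.6470
Critical value: ±1.960
p-value = 0.0996
Decision: fail to reject H₀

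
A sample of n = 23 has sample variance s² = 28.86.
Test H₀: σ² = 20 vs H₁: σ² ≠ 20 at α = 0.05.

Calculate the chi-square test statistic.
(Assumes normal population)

df = n - 1 = 22
χ² = (n-1)s²/σ₀² = 22×28.86/20 = 31.7460
Critical values: χ²_{0.975,22} = 10.982, χ²_{0.025,22} = 36.781
Rejection region: χ² < 10.982 or χ² > 36.781
Decision: fail to reject H₀

Answer: χ² = 31.7460, fail to reject H₀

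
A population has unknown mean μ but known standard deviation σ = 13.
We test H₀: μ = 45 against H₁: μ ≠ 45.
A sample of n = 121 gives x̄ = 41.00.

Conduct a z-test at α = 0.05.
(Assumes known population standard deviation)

Answer: z = -3.3847, reject H₀

Derivation:
Standard error: SE = σ/√n = 13/√121 = 1.1818
z-statistic: z = (x̄ - μ₀)/SE = (41.00 - 45)/1.1818 = -3.3847
Critical value: ±1.960
p-value = 0.0007
Decision: reject H₀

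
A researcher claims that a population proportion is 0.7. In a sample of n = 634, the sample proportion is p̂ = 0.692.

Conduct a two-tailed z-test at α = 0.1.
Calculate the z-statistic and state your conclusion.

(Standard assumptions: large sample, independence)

H₀: p = 0.7, H₁: p ≠ 0.7
Standard error: SE = √(p₀(1-p₀)/n) = √(0.7×0.3/634) = 0.018200
z-statistic: z = (p̂ - p₀)/SE = (0.692 - 0.7)/0.018200 = -0.4396
Critical value: z_0.05 = ±1.645
p-value = 0.6602
Decision: fail to reject H₀ at α = 0.1

Answer: z = -0.4396, fail to reject H₀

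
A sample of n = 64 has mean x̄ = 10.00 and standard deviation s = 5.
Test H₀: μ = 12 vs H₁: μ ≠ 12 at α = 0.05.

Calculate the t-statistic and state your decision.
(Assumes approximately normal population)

df = n - 1 = 63
SE = s/√n = 5/√64 = 0.6250
t = (x̄ - μ₀)/SE = (10.00 - 12)/0.6250 = -3.2000
Critical value: t_{0.025,63} = ±1.998
p-value ≈ 0.0022
Decision: reject H₀

Answer: t = -3.2000, reject H₀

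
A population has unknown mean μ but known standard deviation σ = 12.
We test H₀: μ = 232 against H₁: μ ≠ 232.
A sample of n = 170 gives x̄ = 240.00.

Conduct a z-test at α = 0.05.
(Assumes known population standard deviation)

Standard error: SE = σ/√n = 12/√170 = 0.9204
z-statistic: z = (x̄ - μ₀)/SE = (240.00 - 232)/0.9204 = 8.6919
Critical value: ±1.960
p-value < 0.0001
Decision: reject H₀

Answer: z = 8.6919, reject H₀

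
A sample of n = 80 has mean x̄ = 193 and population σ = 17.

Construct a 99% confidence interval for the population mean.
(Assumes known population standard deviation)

Answer: (188.1038, 197.8962)

Derivation:
Confidence level: 99%, α = 0.01
z_0.005 = 2.576
SE = σ/√n = 17/√80 = 1.9007
Margin of error = 2.576 × 1.9007 = 4.8962
CI: x̄ ± margin = 193 ± 4.8962
CI: (188.1038, 197.8962)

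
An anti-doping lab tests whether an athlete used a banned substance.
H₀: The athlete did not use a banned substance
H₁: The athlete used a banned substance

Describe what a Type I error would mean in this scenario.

Type I error: rejecting H₀ when it is actually true (false positive).
Type II error: failing to reject H₀ when H₁ is actually true (false negative).

Answer: Falsely accusing a clean athlete of doping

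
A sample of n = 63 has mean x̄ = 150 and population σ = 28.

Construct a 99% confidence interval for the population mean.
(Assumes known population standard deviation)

Confidence level: 99%, α = 0.01
z_0.005 = 2.576
SE = σ/√n = 28/√63 = 3.5277
Margin of error = 2.576 × 3.5277 = 9.0874
CI: x̄ ± margin = 150 ± 9.0874
CI: (140.9126, 159.0874)

Answer: (140.9126, 159.0874)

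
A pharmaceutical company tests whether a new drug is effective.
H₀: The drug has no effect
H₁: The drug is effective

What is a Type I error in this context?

Type I error: rejecting H₀ when it is actually true (false positive).
Type II error: failing to reject H₀ when H₁ is actually true (false negative).

Answer: Concluding the drug is effective when it actually has no effect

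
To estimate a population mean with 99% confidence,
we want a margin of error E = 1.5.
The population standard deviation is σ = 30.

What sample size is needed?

z_0.005 = 2.576
n = (z×σ/E)² = (2.576×30/1.5)²
n = 2654.3104
Round up: n = 2655

Answer: n = 2655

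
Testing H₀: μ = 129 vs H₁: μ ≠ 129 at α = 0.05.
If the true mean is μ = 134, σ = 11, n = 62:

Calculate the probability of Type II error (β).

Answer: β ≈ 0.0527

Derivation:
SE = σ/√n = 11/√62 = 1.3970
Critical values: μ₀ ± z_0.025×SE = 129 ± 1.960×1.3970
Acceptance region: (126.2619, 131.7381)
Under H₁ (μ = 134): z_high = (131.7381 - 134)/1.3970 = -1.6191, z_low = (126.2619 - 134)/1.3970 = -5.5391
β = P(not reject | H₁) = Φ(-1.6191) - Φ(-5.5391) ≈ 0.0527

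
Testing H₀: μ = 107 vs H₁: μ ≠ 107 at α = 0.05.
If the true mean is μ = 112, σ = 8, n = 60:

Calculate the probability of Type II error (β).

Answer: β ≈ 0.0020

Derivation:
SE = σ/√n = 8/√60 = 1.0328
Critical values: μ₀ ± z_0.025×SE = 107 ± 1.960×1.0328
Acceptance region: (104.9757, 109.0243)
Under H₁ (μ = 112): z_high = (109.0243 - 112)/1.0328 = -2.8812, z_low = (104.9757 - 112)/1.0328 = -6.8012
β = P(not reject | H₁) = Φ(-2.8812) - Φ(-6.8012) ≈ 0.0020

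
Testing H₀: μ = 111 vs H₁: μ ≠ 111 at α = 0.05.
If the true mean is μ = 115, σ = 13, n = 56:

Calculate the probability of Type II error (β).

SE = σ/√n = 13/√56 = 1.7372
Critical values: μ₀ ± z_0.025×SE = 111 ± 1.960×1.7372
Acceptance region: (107.5951, 114.4049)
Under H₁ (μ = 115): z_high = (114.4049 - 115)/1.7372 = -0.3426, z_low = (107.5951 - 115)/1.7372 = -4.2625
β = P(not reject | H₁) = Φ(-0.3426) - Φ(-4.2625) ≈ 0.3659

Answer: β ≈ 0.3659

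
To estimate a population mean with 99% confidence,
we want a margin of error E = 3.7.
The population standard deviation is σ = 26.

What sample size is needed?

z_0.005 = 2.576
n = (z×σ/E)² = (2.576×26/3.7)²
n = 327.6687
Round up: n = 328

Answer: n = 328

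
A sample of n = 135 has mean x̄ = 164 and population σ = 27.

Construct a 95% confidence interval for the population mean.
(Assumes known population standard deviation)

Answer: (159.4454, 168.5546)

Derivation:
Confidence level: 95%, α = 0.05
z_0.025 = 1.960
SE = σ/√n = 27/√135 = 2.3238
Margin of error = 1.960 × 2.3238 = 4.5546
CI: x̄ ± margin = 164 ± 4.5546
CI: (159.4454, 168.5546)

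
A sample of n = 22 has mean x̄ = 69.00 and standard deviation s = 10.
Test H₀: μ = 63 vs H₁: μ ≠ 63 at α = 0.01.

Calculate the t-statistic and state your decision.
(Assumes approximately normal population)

Answer: t = 2.8143, fail to reject H₀

Derivation:
df = n - 1 = 21
SE = s/√n = 10/√22 = 2.1320
t = (x̄ - μ₀)/SE = (69.00 - 63)/2.1320 = 2.8143
Critical value: t_{0.005,21} = ±2.831
p-value ≈ 0.0104
Decision: fail to reject H₀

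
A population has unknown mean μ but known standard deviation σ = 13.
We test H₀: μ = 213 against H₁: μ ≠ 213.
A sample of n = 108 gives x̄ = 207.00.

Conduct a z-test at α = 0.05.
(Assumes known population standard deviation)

Standard error: SE = σ/√n = 13/√108 = 1.2509
z-statistic: z = (x̄ - μ₀)/SE = (207.00 - 213)/1.2509 = -4.7965
Critical value: ±1.960
p-value < 0.0001
Decision: reject H₀

Answer: z = -4.7965, reject H₀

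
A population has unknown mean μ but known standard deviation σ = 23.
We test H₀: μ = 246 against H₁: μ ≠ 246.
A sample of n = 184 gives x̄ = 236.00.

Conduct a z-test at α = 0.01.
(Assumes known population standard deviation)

Standard error: SE = σ/√n = 23/√184 = 1.6956
z-statistic: z = (x̄ - μ₀)/SE = (236.00 - 246)/1.6956 = -5.8976
Critical value: ±2.576
p-value < 0.0001
Decision: reject H₀

Answer: z = -5.8976, reject H₀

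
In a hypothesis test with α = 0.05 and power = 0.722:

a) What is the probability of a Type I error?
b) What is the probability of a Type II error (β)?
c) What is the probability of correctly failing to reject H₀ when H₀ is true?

a) Type I error probability = α = 0.05
b) Power = P(reject H₀ | H₁ true) = 1 - β = 0.722, so Type II error probability = β = 1 - Power = 0.278
c) P(fail to reject H₀ | H₀ true) = 1 - α = 0.95

Answer: a) 0.05, b) 0.278, c) 0.95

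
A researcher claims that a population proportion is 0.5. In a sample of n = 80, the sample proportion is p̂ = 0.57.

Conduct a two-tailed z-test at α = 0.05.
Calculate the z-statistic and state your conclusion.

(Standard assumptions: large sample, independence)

Answer: z = 1.2522, fail to reject H₀

Derivation:
H₀: p = 0.5, H₁: p ≠ 0.5
Standard error: SE = √(p₀(1-p₀)/n) = √(0.5×0.5/80) = 0.055902
z-statistic: z = (p̂ - p₀)/SE = (0.57 - 0.5)/0.055902 = 1.2522
Critical value: z_0.025 = ±1.960
p-value = 0.2105
Decision: fail to reject H₀ at α = 0.05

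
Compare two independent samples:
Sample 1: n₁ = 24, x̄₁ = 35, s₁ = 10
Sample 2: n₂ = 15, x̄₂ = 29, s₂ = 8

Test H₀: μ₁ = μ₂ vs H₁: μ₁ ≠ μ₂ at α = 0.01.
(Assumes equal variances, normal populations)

Answer: t = 1.9614, fail to reject H₀

Derivation:
Pooled variance: s²_p = [23×10² + 14×8²]/(37) = 86.3784
s_p = 9.2940
SE = s_p×√(1/n₁ + 1/n₂) = 9.2940×√(1/24 + 1/15) = 3.0590
t = (x̄₁ - x̄₂)/SE = (35 - 29)/3.0590 = 1.9614
df = 37, t-critical = ±2.715
Decision: fail to reject H₀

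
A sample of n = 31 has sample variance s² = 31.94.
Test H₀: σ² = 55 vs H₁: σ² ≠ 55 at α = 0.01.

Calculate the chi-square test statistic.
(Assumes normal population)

df = n - 1 = 30
χ² = (n-1)s²/σ₀² = 30×31.94/55 = 17.4218
Critical values: χ²_{0.995,30} = 13.787, χ²_{0.005,30} = 53.672
Rejection region: χ² < 13.787 or χ² > 53.672
Decision: fail to reject H₀

Answer: χ² = 17.4218, fail to reject H₀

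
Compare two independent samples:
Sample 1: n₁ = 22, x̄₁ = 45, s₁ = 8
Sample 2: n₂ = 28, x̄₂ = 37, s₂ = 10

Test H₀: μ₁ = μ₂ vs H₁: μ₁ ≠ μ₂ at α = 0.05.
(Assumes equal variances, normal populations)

Answer: t = 3.0592, reject H₀

Derivation:
Pooled variance: s²_p = [21×8² + 27×10²]/(48) = 84.2500
s_p = 9.1788
SE = s_p×√(1/n₁ + 1/n₂) = 9.1788×√(1/22 + 1/28) = 2.6151
t = (x̄₁ - x̄₂)/SE = (45 - 37)/2.6151 = 3.0592
df = 48, t-critical = ±2.011
Decision: reject H₀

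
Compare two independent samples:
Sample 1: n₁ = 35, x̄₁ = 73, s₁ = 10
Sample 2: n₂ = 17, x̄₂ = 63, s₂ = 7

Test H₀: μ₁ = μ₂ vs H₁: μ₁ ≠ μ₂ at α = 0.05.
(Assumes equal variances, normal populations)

Answer: t = 3.6978, reject H₀

Derivation:
Pooled variance: s²_p = [34×10² + 16×7²]/(50) = 83.6800
s_p = 9.1477
SE = s_p×√(1/n₁ + 1/n₂) = 9.1477×√(1/35 + 1/17) = 2.7043
t = (x̄₁ - x̄₂)/SE = (73 - 63)/2.7043 = 3.6978
df = 50, t-critical = ±2.009
Decision: reject H₀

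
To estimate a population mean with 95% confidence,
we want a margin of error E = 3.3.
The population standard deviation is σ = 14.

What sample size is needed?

z_0.025 = 1.960
n = (z×σ/E)² = (1.960×14/3.3)²
n = 69.1417
Round up: n = 70

Answer: n = 70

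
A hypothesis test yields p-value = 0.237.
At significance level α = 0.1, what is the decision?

Answer: fail to reject H₀

Derivation:
Compare p-value to α:
0.237 ≥ 0.1
Decision: fail to reject H₀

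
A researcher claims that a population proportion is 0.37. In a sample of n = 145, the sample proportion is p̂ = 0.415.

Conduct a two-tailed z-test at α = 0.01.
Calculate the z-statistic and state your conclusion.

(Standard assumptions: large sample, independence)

Answer: z = 1.1223, fail to reject H₀

Derivation:
H₀: p = 0.37, H₁: p ≠ 0.37
Standard error: SE = √(p₀(1-p₀)/n) = √(0.37×0.63/145) = 0.040095
z-statistic: z = (p̂ - p₀)/SE = (0.415 - 0.37)/0.040095 = 1.1223
Critical value: z_0.005 = ±2.576
p-value = 0.2617
Decision: fail to reject H₀ at α = 0.01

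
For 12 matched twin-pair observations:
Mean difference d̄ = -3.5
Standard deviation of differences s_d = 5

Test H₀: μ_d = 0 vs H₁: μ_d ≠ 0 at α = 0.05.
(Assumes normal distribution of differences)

Answer: t = -2.4248, reject H₀

Derivation:
df = n - 1 = 11
SE = s_d/√n = 5/√12 = 1.4434
t = d̄/SE = -3.5/1.4434 = -2.4248
Critical value: t_{0.025,11} = ±2.201
p-value ≈ 0.0337
Decision: reject H₀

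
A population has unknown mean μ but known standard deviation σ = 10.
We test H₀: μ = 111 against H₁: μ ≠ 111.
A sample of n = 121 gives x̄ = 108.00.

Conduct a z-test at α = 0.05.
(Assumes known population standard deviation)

Answer: z = -3.3000, reject H₀

Derivation:
Standard error: SE = σ/√n = 10/√121 = 0.9091
z-statistic: z = (x̄ - μ₀)/SE = (108.00 - 111)/0.9091 = -3.3000
Critical value: ±1.960
p-value = 0.0010
Decision: reject H₀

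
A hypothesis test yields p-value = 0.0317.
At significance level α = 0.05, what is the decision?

Compare p-value to α:
0.0317 < 0.05
Decision: reject H₀

Answer: reject H₀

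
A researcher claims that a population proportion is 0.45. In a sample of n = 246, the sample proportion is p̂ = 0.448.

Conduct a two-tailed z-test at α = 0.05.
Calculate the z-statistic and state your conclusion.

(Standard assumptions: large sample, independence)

H₀: p = 0.45, H₁: p ≠ 0.45
Standard error: SE = √(p₀(1-p₀)/n) = √(0.45×0.55/246) = 0.031719
z-statistic: z = (p̂ - p₀)/SE = (0.448 - 0.45)/0.031719 = -0.0631
Critical value: z_0.025 = ±1.960
p-value = 0.9497
Decision: fail to reject H₀ at α = 0.05

Answer: z = -0.0631, fail to reject H₀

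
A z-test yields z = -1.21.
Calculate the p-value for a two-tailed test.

Answer: p-value ≈ 0.2263

Derivation:
For z = -1.21:
p = 2×P(Z > |-1.21|) = 2×(1 - Φ(1.21)) = 0.2263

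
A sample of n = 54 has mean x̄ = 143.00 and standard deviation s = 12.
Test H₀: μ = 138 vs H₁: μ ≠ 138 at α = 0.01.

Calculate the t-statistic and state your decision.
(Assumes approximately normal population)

Answer: t = 3.0618, reject H₀

Derivation:
df = n - 1 = 53
SE = s/√n = 12/√54 = 1.6330
t = (x̄ - μ₀)/SE = (143.00 - 138)/1.6330 = 3.0618
Critical value: t_{0.005,53} = ±2.672
p-value ≈ 0.0035
Decision: reject H₀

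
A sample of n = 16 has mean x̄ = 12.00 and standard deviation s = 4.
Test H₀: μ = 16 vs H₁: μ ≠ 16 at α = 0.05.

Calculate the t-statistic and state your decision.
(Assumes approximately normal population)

df = n - 1 = 15
SE = s/√n = 4/√16 = 1.0000
t = (x̄ - μ₀)/SE = (12.00 - 16)/1.0000 = -4.0000
Critical value: t_{0.025,15} = ±2.131
p-value ≈ 0.0012
Decision: reject H₀

Answer: t = -4.0000, reject H₀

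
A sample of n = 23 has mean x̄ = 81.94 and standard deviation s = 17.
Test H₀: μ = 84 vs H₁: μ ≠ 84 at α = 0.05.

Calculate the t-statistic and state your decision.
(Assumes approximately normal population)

df = n - 1 = 22
SE = s/√n = 17/√23 = 3.5447
t = (x̄ - μ₀)/SE = (81.94 - 84)/3.5447 = -0.5811
Critical value: t_{0.025,22} = ±2.074
p-value ≈ 0.5671
Decision: fail to reject H₀

Answer: t = -0.5811, fail to reject H₀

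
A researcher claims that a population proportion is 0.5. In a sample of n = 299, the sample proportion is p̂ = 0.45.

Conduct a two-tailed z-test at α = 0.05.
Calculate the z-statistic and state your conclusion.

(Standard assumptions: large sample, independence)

Answer: z = -1.7291, fail to reject H₀

Derivation:
H₀: p = 0.5, H₁: p ≠ 0.5
Standard error: SE = √(p₀(1-p₀)/n) = √(0.5×0.5/299) = 0.028916
z-statistic: z = (p̂ - p₀)/SE = (0.45 - 0.5)/0.028916 = -1.7291
Critical value: z_0.025 = ±1.960
p-value = 0.0838
Decision: fail to reject H₀ at α = 0.05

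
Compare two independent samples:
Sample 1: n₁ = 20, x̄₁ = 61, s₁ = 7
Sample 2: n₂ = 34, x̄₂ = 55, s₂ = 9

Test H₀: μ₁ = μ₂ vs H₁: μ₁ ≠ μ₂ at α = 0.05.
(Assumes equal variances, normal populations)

Answer: t = 2.5575, reject H₀

Derivation:
Pooled variance: s²_p = [19×7² + 33×9²]/(52) = 69.3077
s_p = 8.3251
SE = s_p×√(1/n₁ + 1/n₂) = 8.3251×√(1/20 + 1/34) = 2.3460
t = (x̄₁ - x̄₂)/SE = (61 - 55)/2.3460 = 2.5575
df = 52, t-critical = ±2.007
Decision: reject H₀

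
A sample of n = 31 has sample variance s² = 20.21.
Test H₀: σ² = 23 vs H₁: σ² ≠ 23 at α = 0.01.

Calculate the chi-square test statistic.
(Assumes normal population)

Answer: χ² = 26.3609, fail to reject H₀

Derivation:
df = n - 1 = 30
χ² = (n-1)s²/σ₀² = 30×20.21/23 = 26.3609
Critical values: χ²_{0.995,30} = 13.787, χ²_{0.005,30} = 53.672
Rejection region: χ² < 13.787 or χ² > 53.672
Decision: fail to reject H₀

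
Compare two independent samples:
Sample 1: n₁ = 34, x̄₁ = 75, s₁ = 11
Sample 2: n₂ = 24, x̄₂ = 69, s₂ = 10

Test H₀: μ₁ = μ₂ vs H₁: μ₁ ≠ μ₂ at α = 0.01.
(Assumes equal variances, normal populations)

Pooled variance: s²_p = [33×11² + 23×10²]/(56) = 112.3750
s_p = 10.6007
SE = s_p×√(1/n₁ + 1/n₂) = 10.6007×√(1/34 + 1/24) = 2.8262
t = (x̄₁ - x̄₂)/SE = (75 - 69)/2.8262 = 2.1230
df = 56, t-critical = ±2.667
Decision: fail to reject H₀

Answer: t = 2.1230, fail to reject H₀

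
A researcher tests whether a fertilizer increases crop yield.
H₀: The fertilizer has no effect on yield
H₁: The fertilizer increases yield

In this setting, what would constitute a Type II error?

Answer: Failing to recommend an effective fertilizer

Derivation:
Type I error (α): Rejecting H₀ when H₀ is true
Type II error (β): Failing to reject H₀ when H₁ is true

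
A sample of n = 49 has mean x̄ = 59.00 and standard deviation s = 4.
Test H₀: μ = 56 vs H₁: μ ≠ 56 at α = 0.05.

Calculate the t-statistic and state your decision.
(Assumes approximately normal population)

df = n - 1 = 48
SE = s/√n = 4/√49 = 0.5714
t = (x̄ - μ₀)/SE = (59.00 - 56)/0.5714 = 5.2503
Critical value: t_{0.025,48} = ±2.011
p-value < 0.0001
Decision: reject H₀

Answer: t = 5.2503, reject H₀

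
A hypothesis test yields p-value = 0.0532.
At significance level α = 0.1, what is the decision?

Compare p-value to α:
0.0532 < 0.1
Decision: reject H₀

Answer: reject H₀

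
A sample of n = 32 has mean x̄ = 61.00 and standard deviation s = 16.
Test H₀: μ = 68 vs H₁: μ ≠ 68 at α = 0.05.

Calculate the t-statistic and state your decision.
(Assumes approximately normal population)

df = n - 1 = 31
SE = s/√n = 16/√32 = 2.8284
t = (x̄ - μ₀)/SE = (61.00 - 68)/2.8284 = -2.4749
Critical value: t_{0.025,31} = ±2.040
p-value ≈ 0.0190
Decision: reject H₀

Answer: t = -2.4749, reject H₀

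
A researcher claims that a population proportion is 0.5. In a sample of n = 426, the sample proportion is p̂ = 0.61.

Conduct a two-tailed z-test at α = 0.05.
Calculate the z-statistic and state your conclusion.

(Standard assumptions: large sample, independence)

H₀: p = 0.5, H₁: p ≠ 0.5
Standard error: SE = √(p₀(1-p₀)/n) = √(0.5×0.5/426) = 0.024225
z-statistic: z = (p̂ - p₀)/SE = (0.61 - 0.5)/0.024225 = 4.5408
Critical value: z_0.025 = ±1.960
p-value < 0.0001
Decision: reject H₀ at α = 0.05

Answer: z = 4.5408, reject H₀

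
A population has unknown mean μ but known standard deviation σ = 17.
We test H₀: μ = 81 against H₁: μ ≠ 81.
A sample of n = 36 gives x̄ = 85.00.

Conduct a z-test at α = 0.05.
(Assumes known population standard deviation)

Standard error: SE = σ/√n = 17/√36 = 2.8333
z-statistic: z = (x̄ - μ₀)/SE = (85.00 - 81)/2.8333 = 1.4118
Critical value: ±1.960
p-value = 0.1580
Decision: fail to reject H₀

Answer: z = 1.4118, fail to reject H₀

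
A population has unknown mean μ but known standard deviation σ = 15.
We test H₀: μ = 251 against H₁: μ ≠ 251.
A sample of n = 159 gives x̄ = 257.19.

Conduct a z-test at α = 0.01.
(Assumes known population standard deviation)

Standard error: SE = σ/√n = 15/√159 = 1.1896
z-statistic: z = (x̄ - μ₀)/SE = (257.19 - 251)/1.1896 = 5.2034
Critical value: ±2.576
p-value < 0.0001
Decision: reject H₀

Answer: z = 5.2034, reject H₀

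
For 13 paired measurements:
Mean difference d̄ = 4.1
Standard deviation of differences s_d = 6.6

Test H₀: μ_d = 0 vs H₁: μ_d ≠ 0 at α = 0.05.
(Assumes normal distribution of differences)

Answer: t = 2.2398, reject H₀

Derivation:
df = n - 1 = 12
SE = s_d/√n = 6.6/√13 = 1.8305
t = d̄/SE = 4.1/1.8305 = 2.2398
Critical value: t_{0.025,12} = ±2.179
p-value ≈ 0.0448
Decision: reject H₀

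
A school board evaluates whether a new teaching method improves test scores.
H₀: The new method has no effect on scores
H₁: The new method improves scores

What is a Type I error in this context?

Answer: Concluding the new method improves scores when it actually doesn't

Derivation:
Type I error: rejecting H₀ when it is actually true (false positive).
Type II error: failing to reject H₀ when H₁ is actually true (false negative).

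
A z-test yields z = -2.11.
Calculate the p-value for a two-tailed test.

For z = -2.11:
p = 2×P(Z > |-2.11|) = 2×(1 - Φ(2.11)) = 0.0349

Answer: p-value ≈ 0.0349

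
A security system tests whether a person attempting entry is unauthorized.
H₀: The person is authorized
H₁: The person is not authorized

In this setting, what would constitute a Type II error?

Answer: Granting entry to an unauthorized person

Derivation:
Type I error (α): Rejecting H₀ when H₀ is true
Type II error (β): Failing to reject H₀ when H₁ is true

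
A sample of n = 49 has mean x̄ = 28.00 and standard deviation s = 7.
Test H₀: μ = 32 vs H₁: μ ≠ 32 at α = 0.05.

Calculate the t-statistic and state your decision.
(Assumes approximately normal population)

Answer: t = -4.0000, reject H₀

Derivation:
df = n - 1 = 48
SE = s/√n = 7/√49 = 1.0000
t = (x̄ - μ₀)/SE = (28.00 - 32)/1.0000 = -4.0000
Critical value: t_{0.025,48} = ±2.011
p-value ≈ 0.0002
Decision: reject H₀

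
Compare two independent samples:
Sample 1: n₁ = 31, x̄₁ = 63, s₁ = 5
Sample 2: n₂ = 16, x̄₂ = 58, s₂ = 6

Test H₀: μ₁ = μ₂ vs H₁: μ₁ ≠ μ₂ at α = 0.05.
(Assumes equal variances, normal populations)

Answer: t = 3.0338, reject H₀

Derivation:
Pooled variance: s²_p = [30×5² + 15×6²]/(45) = 28.6667
s_p = 5.3541
SE = s_p×√(1/n₁ + 1/n₂) = 5.3541×√(1/31 + 1/16) = 1.6481
t = (x̄₁ - x̄₂)/SE = (63 - 58)/1.6481 = 3.0338
df = 45, t-critical = ±2.014
Decision: reject H₀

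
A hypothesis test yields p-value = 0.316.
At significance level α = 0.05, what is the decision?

Answer: fail to reject H₀

Derivation:
Compare p-value to α:
0.316 ≥ 0.05
Decision: fail to reject H₀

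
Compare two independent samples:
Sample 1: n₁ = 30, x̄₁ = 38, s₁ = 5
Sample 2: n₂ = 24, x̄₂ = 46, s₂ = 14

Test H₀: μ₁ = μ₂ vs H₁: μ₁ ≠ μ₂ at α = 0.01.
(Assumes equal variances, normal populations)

Pooled variance: s²_p = [29×5² + 23×14²]/(52) = 100.6346
s_p = 10.0317
SE = s_p×√(1/n₁ + 1/n₂) = 10.0317×√(1/30 + 1/24) = 2.7473
t = (x̄₁ - x̄₂)/SE = (38 - 46)/2.7473 = -2.9119
df = 52, t-critical = ±2.674
Decision: reject H₀

Answer: t = -2.9119, reject H₀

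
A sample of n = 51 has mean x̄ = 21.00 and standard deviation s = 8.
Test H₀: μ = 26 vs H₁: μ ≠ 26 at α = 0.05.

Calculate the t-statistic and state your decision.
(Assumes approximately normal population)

Answer: t = -4.4635, reject H₀

Derivation:
df = n - 1 = 50
SE = s/√n = 8/√51 = 1.1202
t = (x̄ - μ₀)/SE = (21.00 - 26)/1.1202 = -4.4635
Critical value: t_{0.025,50} = ±2.009
p-value < 0.0001
Decision: reject H₀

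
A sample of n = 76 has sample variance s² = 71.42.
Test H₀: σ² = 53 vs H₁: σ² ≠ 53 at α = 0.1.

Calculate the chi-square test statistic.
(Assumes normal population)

df = n - 1 = 75
χ² = (n-1)s²/σ₀² = 75×71.42/53 = 101.0660
Critical values: χ²_{0.95,75} = 56.054, χ²_{0.05,75} = 96.217
Rejection region: χ² < 56.054 or χ² > 96.217
Decision: reject H₀

Answer: χ² = 101.0660, reject H₀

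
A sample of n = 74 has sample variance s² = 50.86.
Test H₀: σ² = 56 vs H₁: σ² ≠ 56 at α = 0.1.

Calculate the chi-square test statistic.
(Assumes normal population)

Answer: χ² = 66.2996, fail to reject H₀

Derivation:
df = n - 1 = 73
χ² = (n-1)s²/σ₀² = 73×50.86/56 = 66.2996
Critical values: χ²_{0.95,73} = 54.325, χ²_{0.05,73} = 93.945
Rejection region: χ² < 54.325 or χ² > 93.945
Decision: fail to reject H₀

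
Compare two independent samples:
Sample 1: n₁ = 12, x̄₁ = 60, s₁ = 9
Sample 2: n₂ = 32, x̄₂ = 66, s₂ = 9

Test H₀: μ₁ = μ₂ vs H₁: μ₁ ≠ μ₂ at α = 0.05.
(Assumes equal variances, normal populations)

Answer: t = -1.9695, fail to reject H₀

Derivation:
Pooled variance: s²_p = [11×9² + 31×9²]/(42) = 81.0000
s_p = 9.0000
SE = s_p×√(1/n₁ + 1/n₂) = 9.0000×√(1/12 + 1/32) = 3.0465
t = (x̄₁ - x̄₂)/SE = (60 - 66)/3.0465 = -1.9695
df = 42, t-critical = ±2.018
Decision: fail to reject H₀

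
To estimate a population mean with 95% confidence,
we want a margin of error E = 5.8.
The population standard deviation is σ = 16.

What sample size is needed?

z_0.025 = 1.960
n = (z×σ/E)² = (1.960×16/5.8)²
n = 29.2345
Round up: n = 30

Answer: n = 30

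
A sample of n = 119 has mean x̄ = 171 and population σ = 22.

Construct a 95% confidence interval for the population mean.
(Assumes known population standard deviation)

Answer: (167.0473, 174.9527)

Derivation:
Confidence level: 95%, α = 0.05
z_0.025 = 1.960
SE = σ/√n = 22/√119 = 2.0167
Margin of error = 1.960 × 2.0167 = 3.9527
CI: x̄ ± margin = 171 ± 3.9527
CI: (167.0473, 174.9527)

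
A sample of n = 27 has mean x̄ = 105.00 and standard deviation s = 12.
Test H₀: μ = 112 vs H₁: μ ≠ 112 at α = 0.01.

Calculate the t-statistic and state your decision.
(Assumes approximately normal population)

df = n - 1 = 26
SE = s/√n = 12/√27 = 2.3094
t = (x̄ - μ₀)/SE = (105.00 - 112)/2.3094 = -3.0311
Critical value: t_{0.005,26} = ±2.779
p-value ≈ 0.0055
Decision: reject H₀

Answer: t = -3.0311, reject H₀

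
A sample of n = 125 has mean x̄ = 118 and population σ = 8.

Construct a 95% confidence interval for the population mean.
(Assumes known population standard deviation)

Answer: (116.5976, 119.4024)

Derivation:
Confidence level: 95%, α = 0.05
z_0.025 = 1.960
SE = σ/√n = 8/√125 = 0.7155
Margin of error = 1.960 × 0.7155 = 1.4024
CI: x̄ ± margin = 118 ± 1.4024
CI: (116.5976, 119.4024)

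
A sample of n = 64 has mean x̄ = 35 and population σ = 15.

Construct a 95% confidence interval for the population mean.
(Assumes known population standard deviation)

Answer: (31.3250, 38.6750)

Derivation:
Confidence level: 95%, α = 0.05
z_0.025 = 1.960
SE = σ/√n = 15/√64 = 1.8750
Margin of error = 1.960 × 1.8750 = 3.6750
CI: x̄ ± margin = 35 ± 3.6750
CI: (31.3250, 38.6750)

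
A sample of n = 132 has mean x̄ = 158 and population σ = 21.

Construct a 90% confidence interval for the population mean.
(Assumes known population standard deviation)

Answer: (154.9933, 161.0067)

Derivation:
Confidence level: 90%, α = 0.1
z_0.05 = 1.645
SE = σ/√n = 21/√132 = 1.8278
Margin of error = 1.645 × 1.8278 = 3.0067
CI: x̄ ± margin = 158 ± 3.0067
CI: (154.9933, 161.0067)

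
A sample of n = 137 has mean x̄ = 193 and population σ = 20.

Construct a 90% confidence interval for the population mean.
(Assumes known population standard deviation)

Answer: (190.1892, 195.8108)

Derivation:
Confidence level: 90%, α = 0.1
z_0.05 = 1.645
SE = σ/√n = 20/√137 = 1.7087
Margin of error = 1.645 × 1.7087 = 2.8108
CI: x̄ ± margin = 193 ± 2.8108
CI: (190.1892, 195.8108)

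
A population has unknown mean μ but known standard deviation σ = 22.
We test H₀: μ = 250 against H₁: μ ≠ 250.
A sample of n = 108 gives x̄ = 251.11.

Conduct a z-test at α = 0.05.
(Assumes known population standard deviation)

Standard error: SE = σ/√n = 22/√108 = 2.1170
z-statistic: z = (x̄ - μ₀)/SE = (251.11 - 250)/2.1170 = 0.5243
Critical value: ±1.960
p-value = 0.6001
Decision: fail to reject H₀

Answer: z = 0.5243, fail to reject H₀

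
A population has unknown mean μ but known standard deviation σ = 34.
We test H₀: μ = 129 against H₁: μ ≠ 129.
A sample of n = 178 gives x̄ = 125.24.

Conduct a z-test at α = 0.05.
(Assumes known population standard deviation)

Answer: z = -1.4754, fail to reject H₀

Derivation:
Standard error: SE = σ/√n = 34/√178 = 2.5484
z-statistic: z = (x̄ - μ₀)/SE = (125.24 - 129)/2.5484 = -1.4754
Critical value: ±1.960
p-value = 0.1401
Decision: fail to reject H₀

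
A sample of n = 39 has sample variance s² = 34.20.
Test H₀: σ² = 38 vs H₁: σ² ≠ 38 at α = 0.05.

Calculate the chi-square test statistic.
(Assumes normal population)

Answer: χ² = 34.2000, fail to reject H₀

Derivation:
df = n - 1 = 38
χ² = (n-1)s²/σ₀² = 38×34.20/38 = 34.2000
Critical values: χ²_{0.975,38} = 22.878, χ²_{0.025,38} = 56.896
Rejection region: χ² < 22.878 or χ² > 56.896
Decision: fail to reject H₀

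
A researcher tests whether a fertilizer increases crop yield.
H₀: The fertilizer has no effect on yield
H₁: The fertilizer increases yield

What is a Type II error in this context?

Type I error: rejecting H₀ when it is actually true (false positive).
Type II error: failing to reject H₀ when H₁ is actually true (false negative).

Answer: Failing to recommend an effective fertilizer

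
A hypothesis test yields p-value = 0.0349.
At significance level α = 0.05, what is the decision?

Answer: reject H₀

Derivation:
Compare p-value to α:
0.0349 < 0.05
Decision: reject H₀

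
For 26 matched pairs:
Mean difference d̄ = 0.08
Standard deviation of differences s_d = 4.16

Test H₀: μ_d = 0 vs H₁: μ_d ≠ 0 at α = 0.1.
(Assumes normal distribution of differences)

Answer: t = 0.0981, fail to reject H₀

Derivation:
df = n - 1 = 25
SE = s_d/√n = 4.16/√26 = 0.8158
t = d̄/SE = 0.08/0.8158 = 0.0981
Critical value: t_{0.05,25} = ±1.708
p-value ≈ 0.9226
Decision: fail to reject H₀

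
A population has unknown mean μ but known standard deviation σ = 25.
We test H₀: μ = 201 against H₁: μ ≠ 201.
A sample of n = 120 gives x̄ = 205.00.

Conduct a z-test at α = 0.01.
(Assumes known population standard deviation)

Answer: z = 1.7527, fail to reject H₀

Derivation:
Standard error: SE = σ/√n = 25/√120 = 2.2822
z-statistic: z = (x̄ - μ₀)/SE = (205.00 - 201)/2.2822 = 1.7527
Critical value: ±2.576
p-value = 0.0797
Decision: fail to reject H₀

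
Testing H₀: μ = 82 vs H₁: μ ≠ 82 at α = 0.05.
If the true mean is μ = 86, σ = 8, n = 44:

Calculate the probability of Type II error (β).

SE = σ/√n = 8/√44 = 1.2060
Critical values: μ₀ ± z_0.025×SE = 82 ± 1.960×1.2060
Acceptance region: (79.6362, 84.3638)
Under H₁ (μ = 86): z_high = (84.3638 - 86)/1.2060 = -1.3567, z_low = (79.6362 - 86)/1.2060 = -5.2768
β = P(not reject | H₁) = Φ(-1.3567) - Φ(-5.2768) ≈ 0.0874

Answer: β ≈ 0.0874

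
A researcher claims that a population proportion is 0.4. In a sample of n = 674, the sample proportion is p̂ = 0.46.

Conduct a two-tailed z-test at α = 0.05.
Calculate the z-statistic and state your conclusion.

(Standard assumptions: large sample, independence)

H₀: p = 0.4, H₁: p ≠ 0.4
Standard error: SE = √(p₀(1-p₀)/n) = √(0.4×0.6/674) = 0.018870
z-statistic: z = (p̂ - p₀)/SE = (0.46 - 0.4)/0.018870 = 3.1797
Critical value: z_0.025 = ±1.960
p-value = 0.0015
Decision: reject H₀ at α = 0.05

Answer: z = 3.1797, reject H₀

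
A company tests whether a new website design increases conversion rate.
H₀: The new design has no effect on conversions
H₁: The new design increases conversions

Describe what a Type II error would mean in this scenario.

Answer: Keeping the old design when the new one would have increased conversions

Derivation:
A Type I error (probability α) occurs when we reject a true H₀.
A Type II error (probability β) occurs when we fail to reject a false H₀.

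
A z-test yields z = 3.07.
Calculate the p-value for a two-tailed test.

Answer: p-value ≈ 0.0021

Derivation:
For z = 3.07:
p = 2×P(Z > |3.07|) = 2×(1 - Φ(3.07)) = 0.0021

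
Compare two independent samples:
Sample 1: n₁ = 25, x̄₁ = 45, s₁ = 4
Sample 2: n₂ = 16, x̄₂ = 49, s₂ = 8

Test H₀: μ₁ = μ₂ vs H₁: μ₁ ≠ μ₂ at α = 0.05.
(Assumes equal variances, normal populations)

Pooled variance: s²_p = [24×4² + 15×8²]/(39) = 34.4615
s_p = 5.8704
SE = s_p×√(1/n₁ + 1/n₂) = 5.8704×√(1/25 + 1/16) = 1.8794
t = (x̄₁ - x̄₂)/SE = (45 - 49)/1.8794 = -2.1283
df = 39, t-critical = ±2.023
Decision: reject H₀

Answer: t = -2.1283, reject H₀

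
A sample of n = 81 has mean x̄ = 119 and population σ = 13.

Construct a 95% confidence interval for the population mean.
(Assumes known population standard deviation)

Answer: (116.1690, 121.8310)

Derivation:
Confidence level: 95%, α = 0.05
z_0.025 = 1.960
SE = σ/√n = 13/√81 = 1.4444
Margin of error = 1.960 × 1.4444 = 2.8310
CI: x̄ ± margin = 119 ± 2.8310
CI: (116.1690, 121.8310)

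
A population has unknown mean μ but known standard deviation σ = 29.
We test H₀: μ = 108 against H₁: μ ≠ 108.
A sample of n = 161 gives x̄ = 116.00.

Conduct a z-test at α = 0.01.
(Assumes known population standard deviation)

Standard error: SE = σ/√n = 29/√161 = 2.2855
z-statistic: z = (x̄ - μ₀)/SE = (116.00 - 108)/2.2855 = 3.5003
Critical value: ±2.576
p-value = 0.0005
Decision: reject H₀

Answer: z = 3.5003, reject H₀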